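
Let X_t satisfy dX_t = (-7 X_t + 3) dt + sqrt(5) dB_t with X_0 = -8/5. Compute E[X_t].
E[X_t] = 3/7 - 71*exp(-7*t)/35

Taking expectations and using E[dB_t] = 0, the mean m(t) = E[X_t] satisfies the ODE m'(t) = a m(t) + b with m(0) = x_0. With a = -7, b = 3, x_0 = -8/5, the solution is
  m(t) = x_0 * exp(a t) + (b/a) * (exp(a t) - 1)
       = (-8/5) * exp((-7) t) + (3/(-7)) * (exp((-7) t) - 1)
       = 3/7 - 71*exp(-7*t)/35.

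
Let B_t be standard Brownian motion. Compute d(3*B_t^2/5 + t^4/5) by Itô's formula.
d(3*B_t^2/5 + t^4/5) = (4*t^3/5 + 3/5) dt + (6*B_t/5) dB_t

Itô's formula for f(t, x): d f(t, B_t) = (f_t + (1/2) f_xx) dt + f_x dB_t. Compute partials of f(t, x) = t^4/5 + 3*x^2/5:
  f_t(t,x)  = 4*t^3/5
  f_x(t,x)  = 6*x/5
  f_xx(t,x) = 6/5
Assemble drift = f_t + (1/2) f_xx = 4*t^3/5 + 3/5 and diffusion = f_x = 6*x/5. Substituting x = B_t:
  d(3*B_t^2/5 + t^4/5) = (4*t^3/5 + 3/5) dt + (6*B_t/5) dB_t.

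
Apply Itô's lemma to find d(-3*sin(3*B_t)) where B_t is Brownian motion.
d(-3*sin(3*B_t)) = (27*sin(3*B_t)/2) dt + (-9*cos(3*B_t)) dB_t

Itô's formula for f(B_t) gives d f(B_t) = f'(B_t) dB_t + (1/2) f''(B_t) dt. Compute derivatives of f(x) = -3*sin(3*x):
  f'(x)  = -9*cos(3*x)
  f''(x) = 27*sin(3*x)
Substitute x = B_t and multiply the f'' term by 1/2:
  drift     = (1/2) * (27*sin(3*x)) evaluated at B_t = 27*sin(3*B_t)/2
  diffusion = (-9*cos(3*x)) evaluated at B_t = -9*cos(3*B_t)
Therefore d(-3*sin(3*B_t)) = (27*sin(3*B_t)/2) dt + (-9*cos(3*B_t)) dB_t.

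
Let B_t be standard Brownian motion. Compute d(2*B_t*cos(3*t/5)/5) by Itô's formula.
d(2*B_t*cos(3*t/5)/5) = (-6*B_t*sin(3*t/5)/25) dt + (2*cos(3*t/5)/5) dB_t

Itô's formula for f(t, x): d f(t, B_t) = (f_t + (1/2) f_xx) dt + f_x dB_t. Compute partials of f(t, x) = 2*x*cos(3*t/5)/5:
  f_t(t,x)  = -6*x*sin(3*t/5)/25
  f_x(t,x)  = 2*cos(3*t/5)/5
  f_xx(t,x) = 0
Assemble drift = f_t + (1/2) f_xx = -6*x*sin(3*t/5)/25 and diffusion = f_x = 2*cos(3*t/5)/5. Substituting x = B_t:
  d(2*B_t*cos(3*t/5)/5) = (-6*B_t*sin(3*t/5)/25) dt + (2*cos(3*t/5)/5) dB_t.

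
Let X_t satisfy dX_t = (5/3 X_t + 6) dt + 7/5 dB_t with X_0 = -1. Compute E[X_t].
E[X_t] = 13*exp(5*t/3)/5 - 18/5

Taking expectations and using E[dB_t] = 0, the mean m(t) = E[X_t] satisfies the ODE m'(t) = a m(t) + b with m(0) = x_0. With a = 5/3, b = 6, x_0 = -1, the solution is
  m(t) = x_0 * exp(a t) + (b/a) * (exp(a t) - 1)
       = (-1) * exp((5/3) t) + (6/(5/3)) * (exp((5/3) t) - 1)
       = 13*exp(5*t/3)/5 - 18/5.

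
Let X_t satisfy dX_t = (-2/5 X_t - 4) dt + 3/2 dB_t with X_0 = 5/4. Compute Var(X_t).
Var(X_t) = 45/16 - 45*exp(-4*t/5)/16

The variance V(t) = Var(X_t) satisfies V'(t) = 2 a V(t) + c^2 with V(0) = 0 (drift coefficient is linear in X, diffusion is constant). With a = -2/5, c = 3/2, the solution is
  V(t) = (c^2 / (2 a)) * (exp(2 a t) - 1)
       = ((3/2)^2 / (2*(-2/5))) * (exp((-4/5) t) - 1)
       = 45/16 - 45*exp(-4*t/5)/16.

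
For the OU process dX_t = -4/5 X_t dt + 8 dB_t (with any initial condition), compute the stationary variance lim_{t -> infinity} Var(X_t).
lim Var(X_t) = 40

The OU SDE dX = -theta X dt + sigma dB admits the integrating factor exp(theta t): d(exp(theta t) X_t) = sigma exp(theta t) dB_t. Integrating from 0 to t gives X_t = x_0 * exp(-theta t) + sigma * int_0^t exp(-theta (t-s)) dB_s for any initial x_0. The Itô integral has variance (by the Itô isometry) sigma^2 * int_0^t exp(-2 theta (t - s)) ds = sigma^2 * (1 - exp(-2 theta t)) / (2 theta), independent of x_0.
With theta = 4/5, sigma = 8:
  Var(X_t) = (8)^2 * (1 - exp(-2*4/5 t)) / (2 * 4/5) = 40 - 40*exp(-8*t/5).
As t -> infinity, exp(-2*4/5 t) -> 0, so the stationary variance is sigma^2 / (2 theta) = 40.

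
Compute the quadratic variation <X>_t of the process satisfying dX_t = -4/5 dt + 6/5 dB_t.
<X>_t = 36*t/25

For an Itô process dX_t = a(t) dt + b(t) dB_t, the quadratic variation is <X>_t = int_0^t b(s)^2 ds (the drift term does not contribute). Here b(s) = 6/5, so
  b(s)^2 = 36/25.
Integrating from 0 to t:
  <X>_t = int_0^t (36/25) ds = 36*t/25.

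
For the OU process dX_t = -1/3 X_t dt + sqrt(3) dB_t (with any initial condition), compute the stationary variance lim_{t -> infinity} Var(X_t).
lim Var(X_t) = 9/2

The OU SDE dX = -theta X dt + sigma dB admits the integrating factor exp(theta t): d(exp(theta t) X_t) = sigma exp(theta t) dB_t. Integrating from 0 to t gives X_t = x_0 * exp(-theta t) + sigma * int_0^t exp(-theta (t-s)) dB_s for any initial x_0. The Itô integral has variance (by the Itô isometry) sigma^2 * int_0^t exp(-2 theta (t - s)) ds = sigma^2 * (1 - exp(-2 theta t)) / (2 theta), independent of x_0.
With theta = 1/3, sigma = sqrt(3):
  Var(X_t) = (sqrt(3))^2 * (1 - exp(-2*1/3 t)) / (2 * 1/3) = 9/2 - 9*exp(-2*t/3)/2.
As t -> infinity, exp(-2*1/3 t) -> 0, so the stationary variance is sigma^2 / (2 theta) = 9/2.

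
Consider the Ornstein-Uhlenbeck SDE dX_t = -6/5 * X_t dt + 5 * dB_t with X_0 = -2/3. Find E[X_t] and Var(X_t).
E[X_t] = -2*exp(-6*t/5)/3; Var(X_t) = 125/12 - 125*exp(-12*t/5)/12

The OU SDE dX = -theta X dt + sigma dB admits the integrating factor exp(theta t): d(exp(theta t) X_t) = sigma exp(theta t) dB_t. Integrating from 0 to t:
  X_t = x_0 * exp(-theta t) + sigma * int_0^t exp(-theta (t-s)) dB_s.
The Itô integral has mean 0 and (by the Itô isometry) variance sigma^2 * int_0^t exp(-2 theta (t - s)) ds = sigma^2 * (1 - exp(-2 theta t)) / (2 theta).
With theta = 6/5, sigma = 5, x_0 = -2/3:
  E[X_t] = -2/3 * exp(-6/5 t) = -2*exp(-6*t/5)/3
  Var(X_t) = (5)^2 * (1 - exp(-2*6/5 t)) / (2 * 6/5) = 125/12 - 125*exp(-12*t/5)/12.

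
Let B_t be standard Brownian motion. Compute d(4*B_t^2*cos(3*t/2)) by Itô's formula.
d(4*B_t^2*cos(3*t/2)) = (-6*B_t^2*sin(3*t/2) + 4*cos(3*t/2)) dt + (8*B_t*cos(3*t/2)) dB_t

Itô's formula for f(t, x): d f(t, B_t) = (f_t + (1/2) f_xx) dt + f_x dB_t. Compute partials of f(t, x) = 4*x^2*cos(3*t/2):
  f_t(t,x)  = -6*x^2*sin(3*t/2)
  f_x(t,x)  = 8*x*cos(3*t/2)
  f_xx(t,x) = 8*cos(3*t/2)
Assemble drift = f_t + (1/2) f_xx = -6*x^2*sin(3*t/2) + 4*cos(3*t/2) and diffusion = f_x = 8*x*cos(3*t/2). Substituting x = B_t:
  d(4*B_t^2*cos(3*t/2)) = (-6*B_t^2*sin(3*t/2) + 4*cos(3*t/2)) dt + (8*B_t*cos(3*t/2)) dB_t.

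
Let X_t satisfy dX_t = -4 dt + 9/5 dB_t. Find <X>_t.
<X>_t = 81*t/25

For an Itô process dX_t = a(t) dt + b(t) dB_t, the quadratic variation is <X>_t = int_0^t b(s)^2 ds (the drift term does not contribute). Here b(s) = 9/5, so
  b(s)^2 = 81/25.
Integrating from 0 to t:
  <X>_t = int_0^t (81/25) ds = 81*t/25.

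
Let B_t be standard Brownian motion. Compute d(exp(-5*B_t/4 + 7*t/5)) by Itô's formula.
d(exp(-5*B_t/4 + 7*t/5)) = (349*exp(-5*B_t/4 + 7*t/5)/160) dt + (-5*exp(-5*B_t/4 + 7*t/5)/4) dB_t

Itô's formula for f(t, x): d f(t, B_t) = (f_t + (1/2) f_xx) dt + f_x dB_t. Compute partials of f(t, x) = exp(7*t/5 - 5*x/4):
  f_t(t,x)  = 7*exp(7*t/5 - 5*x/4)/5
  f_x(t,x)  = -5*exp(7*t/5 - 5*x/4)/4
  f_xx(t,x) = 25*exp(7*t/5 - 5*x/4)/16
Assemble drift = f_t + (1/2) f_xx = 349*exp(7*t/5 - 5*x/4)/160 and diffusion = f_x = -5*exp(7*t/5 - 5*x/4)/4. Substituting x = B_t:
  d(exp(-5*B_t/4 + 7*t/5)) = (349*exp(-5*B_t/4 + 7*t/5)/160) dt + (-5*exp(-5*B_t/4 + 7*t/5)/4) dB_t.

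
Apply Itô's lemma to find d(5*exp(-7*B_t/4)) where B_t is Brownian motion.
d(5*exp(-7*B_t/4)) = (245*exp(-7*B_t/4)/32) dt + (-35*exp(-7*B_t/4)/4) dB_t

Itô's formula for f(B_t) gives d f(B_t) = f'(B_t) dB_t + (1/2) f''(B_t) dt. Compute derivatives of f(x) = 5*exp(-7*x/4):
  f'(x)  = -35*exp(-7*x/4)/4
  f''(x) = 245*exp(-7*x/4)/16
Substitute x = B_t and multiply the f'' term by 1/2:
  drift     = (1/2) * (245*exp(-7*x/4)/16) evaluated at B_t = 245*exp(-7*B_t/4)/32
  diffusion = (-35*exp(-7*x/4)/4) evaluated at B_t = -35*exp(-7*B_t/4)/4
Therefore d(5*exp(-7*B_t/4)) = (245*exp(-7*B_t/4)/32) dt + (-35*exp(-7*B_t/4)/4) dB_t.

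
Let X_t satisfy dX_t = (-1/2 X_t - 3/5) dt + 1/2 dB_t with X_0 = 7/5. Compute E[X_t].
E[X_t] = -6/5 + 13*exp(-t/2)/5

Taking expectations and using E[dB_t] = 0, the mean m(t) = E[X_t] satisfies the ODE m'(t) = a m(t) + b with m(0) = x_0. With a = -1/2, b = -3/5, x_0 = 7/5, the solution is
  m(t) = x_0 * exp(a t) + (b/a) * (exp(a t) - 1)
       = (7/5) * exp((-1/2) t) + ((-3/5)/(-1/2)) * (exp((-1/2) t) - 1)
       = -6/5 + 13*exp(-t/2)/5.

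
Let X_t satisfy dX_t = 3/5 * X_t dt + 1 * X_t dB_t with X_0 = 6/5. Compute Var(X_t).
Var(X_t) = 36*(exp(t) - 1)*exp(6*t/5)/25

For GBM dX = mu X dt + sigma X dB with X_0 = x_0, apply Itô to Y = log X: dY = (mu - sigma^2/2) dt + sigma dB, so Y_t = log(x_0) + (mu - sigma^2/2) t + sigma B_t and hence X_t = x_0 * exp((mu - sigma^2/2) t + sigma B_t).
With mu = 3/5, sigma = 1, x_0 = 6/5, this gives:
  X_t = 6/5 * exp((1/10) * t + (1) * B_t).
Since sigma*B_t ~ Normal(0, sigma^2 t), E[exp(sigma*B_t)] = exp(sigma^2 t / 2); so E[X_t] = x_0 * exp((mu - sigma^2/2) t) * exp(sigma^2 t / 2) = x_0 * exp(mu t) = 6*exp(3*t/5)/5.
Var(X_t) = E[X_t^2] - (E[X_t])^2 = x_0^2 * exp(2 mu t) * (exp(sigma^2 t) - 1) = 36*(exp(t) - 1)*exp(6*t/5)/25.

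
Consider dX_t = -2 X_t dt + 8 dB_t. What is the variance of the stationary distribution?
lim Var(X_t) = 16

The OU SDE dX = -theta X dt + sigma dB admits the integrating factor exp(theta t): d(exp(theta t) X_t) = sigma exp(theta t) dB_t. Integrating from 0 to t gives X_t = x_0 * exp(-theta t) + sigma * int_0^t exp(-theta (t-s)) dB_s for any initial x_0. The Itô integral has variance (by the Itô isometry) sigma^2 * int_0^t exp(-2 theta (t - s)) ds = sigma^2 * (1 - exp(-2 theta t)) / (2 theta), independent of x_0.
With theta = 2, sigma = 8:
  Var(X_t) = (8)^2 * (1 - exp(-2*2 t)) / (2 * 2) = 16 - 16*exp(-4*t).
As t -> infinity, exp(-2*2 t) -> 0, so the stationary variance is sigma^2 / (2 theta) = 16.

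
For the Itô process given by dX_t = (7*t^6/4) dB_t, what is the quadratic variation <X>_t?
<X>_t = 49*t^13/208

For an Itô process dX_t = a(t) dt + b(t) dB_t, the quadratic variation is <X>_t = int_0^t b(s)^2 ds (the drift term does not contribute). Here b(s) = 7*s^6/4, so
  b(s)^2 = 49*s^12/16.
Integrating from 0 to t:
  <X>_t = int_0^t (49*s^12/16) ds = 49*t^13/208.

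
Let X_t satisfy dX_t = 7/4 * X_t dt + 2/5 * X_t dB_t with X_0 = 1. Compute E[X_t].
E[X_t] = exp(7*t/4)

For GBM dX = mu X dt + sigma X dB with X_0 = x_0, apply Itô to Y = log X: dY = (mu - sigma^2/2) dt + sigma dB, so Y_t = log(x_0) + (mu - sigma^2/2) t + sigma B_t and hence X_t = x_0 * exp((mu - sigma^2/2) t + sigma B_t).
With mu = 7/4, sigma = 2/5, x_0 = 1, this gives:
  X_t = 1 * exp((167/100) * t + (2/5) * B_t).
Since sigma*B_t ~ Normal(0, sigma^2 t), E[exp(sigma*B_t)] = exp(sigma^2 t / 2); so E[X_t] = x_0 * exp((mu - sigma^2/2) t) * exp(sigma^2 t / 2) = x_0 * exp(mu t) = exp(7*t/4).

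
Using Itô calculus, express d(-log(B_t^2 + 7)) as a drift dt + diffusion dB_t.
d(-log(B_t^2 + 7)) = ((B_t^2 - 7)/(B_t^2 + 7)^2) dt + (-2*B_t/(B_t^2 + 7)) dB_t

Itô's formula for f(B_t) gives d f(B_t) = f'(B_t) dB_t + (1/2) f''(B_t) dt. Compute derivatives of f(x) = -log(x^2 + 7):
  f'(x)  = -2*x/(x^2 + 7)
  f''(x) = 2*(x^2 - 7)/(x^2 + 7)^2
Substitute x = B_t and multiply the f'' term by 1/2:
  drift     = (1/2) * (2*(x^2 - 7)/(x^2 + 7)^2) evaluated at B_t = (B_t^2 - 7)/(B_t^2 + 7)^2
  diffusion = (-2*x/(x^2 + 7)) evaluated at B_t = -2*B_t/(B_t^2 + 7)
Therefore d(-log(B_t^2 + 7)) = ((B_t^2 - 7)/(B_t^2 + 7)^2) dt + (-2*B_t/(B_t^2 + 7)) dB_t.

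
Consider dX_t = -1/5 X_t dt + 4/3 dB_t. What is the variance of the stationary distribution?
lim Var(X_t) = 40/9

The OU SDE dX = -theta X dt + sigma dB admits the integrating factor exp(theta t): d(exp(theta t) X_t) = sigma exp(theta t) dB_t. Integrating from 0 to t gives X_t = x_0 * exp(-theta t) + sigma * int_0^t exp(-theta (t-s)) dB_s for any initial x_0. The Itô integral has variance (by the Itô isometry) sigma^2 * int_0^t exp(-2 theta (t - s)) ds = sigma^2 * (1 - exp(-2 theta t)) / (2 theta), independent of x_0.
With theta = 1/5, sigma = 4/3:
  Var(X_t) = (4/3)^2 * (1 - exp(-2*1/5 t)) / (2 * 1/5) = 40/9 - 40*exp(-2*t/5)/9.
As t -> infinity, exp(-2*1/5 t) -> 0, so the stationary variance is sigma^2 / (2 theta) = 40/9.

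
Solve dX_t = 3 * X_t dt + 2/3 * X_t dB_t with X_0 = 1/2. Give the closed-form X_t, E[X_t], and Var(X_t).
X_t = 1/2 * exp((25/9) t + (2/3) B_t); E[X_t] = exp(3*t)/2; Var(X_t) = (exp(4*t/9) - 1)*exp(6*t)/4

For GBM dX = mu X dt + sigma X dB with X_0 = x_0, apply Itô to Y = log X: dY = (mu - sigma^2/2) dt + sigma dB, so Y_t = log(x_0) + (mu - sigma^2/2) t + sigma B_t and hence X_t = x_0 * exp((mu - sigma^2/2) t + sigma B_t).
With mu = 3, sigma = 2/3, x_0 = 1/2, this gives:
  X_t = 1/2 * exp((25/9) * t + (2/3) * B_t).
Since sigma*B_t ~ Normal(0, sigma^2 t), E[exp(sigma*B_t)] = exp(sigma^2 t / 2); so E[X_t] = x_0 * exp((mu - sigma^2/2) t) * exp(sigma^2 t / 2) = x_0 * exp(mu t) = exp(3*t)/2.
Var(X_t) = E[X_t^2] - (E[X_t])^2 = x_0^2 * exp(2 mu t) * (exp(sigma^2 t) - 1) = (exp(4*t/9) - 1)*exp(6*t)/4.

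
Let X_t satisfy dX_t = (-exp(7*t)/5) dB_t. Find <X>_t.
<X>_t = exp(14*t)/350 - 1/350

For an Itô process dX_t = a(t) dt + b(t) dB_t, the quadratic variation is <X>_t = int_0^t b(s)^2 ds (the drift term does not contribute). Here b(s) = -exp(7*s)/5, so
  b(s)^2 = exp(14*s)/25.
Integrating from 0 to t:
  <X>_t = int_0^t (exp(14*s)/25) ds = exp(14*t)/350 - 1/350.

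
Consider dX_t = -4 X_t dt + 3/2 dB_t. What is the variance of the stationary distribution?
lim Var(X_t) = 9/32

The OU SDE dX = -theta X dt + sigma dB admits the integrating factor exp(theta t): d(exp(theta t) X_t) = sigma exp(theta t) dB_t. Integrating from 0 to t gives X_t = x_0 * exp(-theta t) + sigma * int_0^t exp(-theta (t-s)) dB_s for any initial x_0. The Itô integral has variance (by the Itô isometry) sigma^2 * int_0^t exp(-2 theta (t - s)) ds = sigma^2 * (1 - exp(-2 theta t)) / (2 theta), independent of x_0.
With theta = 4, sigma = 3/2:
  Var(X_t) = (3/2)^2 * (1 - exp(-2*4 t)) / (2 * 4) = 9/32 - 9*exp(-8*t)/32.
As t -> infinity, exp(-2*4 t) -> 0, so the stationary variance is sigma^2 / (2 theta) = 9/32.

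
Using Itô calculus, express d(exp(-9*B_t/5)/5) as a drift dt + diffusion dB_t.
d(exp(-9*B_t/5)/5) = (81*exp(-9*B_t/5)/250) dt + (-9*exp(-9*B_t/5)/25) dB_t

Itô's formula for f(B_t) gives d f(B_t) = f'(B_t) dB_t + (1/2) f''(B_t) dt. Compute derivatives of f(x) = exp(-9*x/5)/5:
  f'(x)  = -9*exp(-9*x/5)/25
  f''(x) = 81*exp(-9*x/5)/125
Substitute x = B_t and multiply the f'' term by 1/2:
  drift     = (1/2) * (81*exp(-9*x/5)/125) evaluated at B_t = 81*exp(-9*B_t/5)/250
  diffusion = (-9*exp(-9*x/5)/25) evaluated at B_t = -9*exp(-9*B_t/5)/25
Therefore d(exp(-9*B_t/5)/5) = (81*exp(-9*B_t/5)/250) dt + (-9*exp(-9*B_t/5)/25) dB_t.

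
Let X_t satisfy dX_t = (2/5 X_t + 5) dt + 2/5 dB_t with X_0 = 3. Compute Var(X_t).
Var(X_t) = exp(4*t/5)/5 - 1/5

The variance V(t) = Var(X_t) satisfies V'(t) = 2 a V(t) + c^2 with V(0) = 0 (drift coefficient is linear in X, diffusion is constant). With a = 2/5, c = 2/5, the solution is
  V(t) = (c^2 / (2 a)) * (exp(2 a t) - 1)
       = ((2/5)^2 / (2*(2/5))) * (exp((4/5) t) - 1)
       = exp(4*t/5)/5 - 1/5.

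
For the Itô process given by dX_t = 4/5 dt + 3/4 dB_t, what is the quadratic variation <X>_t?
<X>_t = 9*t/16

For an Itô process dX_t = a(t) dt + b(t) dB_t, the quadratic variation is <X>_t = int_0^t b(s)^2 ds (the drift term does not contribute). Here b(s) = 3/4, so
  b(s)^2 = 9/16.
Integrating from 0 to t:
  <X>_t = int_0^t (9/16) ds = 9*t/16.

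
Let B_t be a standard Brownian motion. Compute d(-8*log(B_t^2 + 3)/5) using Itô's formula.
d(-8*log(B_t^2 + 3)/5) = (8*(B_t^2 - 3)/(5*(B_t^2 + 3)^2)) dt + (-16*B_t/(5*B_t^2 + 15)) dB_t

Itô's formula for f(B_t) gives d f(B_t) = f'(B_t) dB_t + (1/2) f''(B_t) dt. Compute derivatives of f(x) = -8*log(x^2 + 3)/5:
  f'(x)  = -16*x/(5*x^2 + 15)
  f''(x) = 16*(x^2 - 3)/(5*(x^2 + 3)^2)
Substitute x = B_t and multiply the f'' term by 1/2:
  drift     = (1/2) * (16*(x^2 - 3)/(5*(x^2 + 3)^2)) evaluated at B_t = 8*(B_t^2 - 3)/(5*(B_t^2 + 3)^2)
  diffusion = (-16*x/(5*x^2 + 15)) evaluated at B_t = -16*B_t/(5*B_t^2 + 15)
Therefore d(-8*log(B_t^2 + 3)/5) = (8*(B_t^2 - 3)/(5*(B_t^2 + 3)^2)) dt + (-16*B_t/(5*B_t^2 + 15)) dB_t.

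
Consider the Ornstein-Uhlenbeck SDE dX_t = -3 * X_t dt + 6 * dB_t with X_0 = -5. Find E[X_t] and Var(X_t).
E[X_t] = -5*exp(-3*t); Var(X_t) = 6 - 6*exp(-6*t)

The OU SDE dX = -theta X dt + sigma dB admits the integrating factor exp(theta t): d(exp(theta t) X_t) = sigma exp(theta t) dB_t. Integrating from 0 to t:
  X_t = x_0 * exp(-theta t) + sigma * int_0^t exp(-theta (t-s)) dB_s.
The Itô integral has mean 0 and (by the Itô isometry) variance sigma^2 * int_0^t exp(-2 theta (t - s)) ds = sigma^2 * (1 - exp(-2 theta t)) / (2 theta).
With theta = 3, sigma = 6, x_0 = -5:
  E[X_t] = -5 * exp(-3 t) = -5*exp(-3*t)
  Var(X_t) = (6)^2 * (1 - exp(-2*3 t)) / (2 * 3) = 6 - 6*exp(-6*t).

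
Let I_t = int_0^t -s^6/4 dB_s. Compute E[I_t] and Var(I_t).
E[I_t] = 0; Var(I_t) = t^13/208

The Itô integral of a deterministic integrand f(s) has mean 0 because each increment f(s) * (B_{s+ds} - B_s) has mean 0. By the Itô isometry:
  Var( int_0^t f(s) dB_s ) = E[ (int_0^t f(s) dB_s)^2 ] = int_0^t f(s)^2 ds.
Here f(s) = -s^6/4, so f(s)^2 = s^12/16. Integrate:
  int_0^t (s^12/16) ds = t^13/208.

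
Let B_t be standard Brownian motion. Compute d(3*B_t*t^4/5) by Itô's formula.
d(3*B_t*t^4/5) = (12*B_t*t^3/5) dt + (3*t^4/5) dB_t

Itô's formula for f(t, x): d f(t, B_t) = (f_t + (1/2) f_xx) dt + f_x dB_t. Compute partials of f(t, x) = 3*t^4*x/5:
  f_t(t,x)  = 12*t^3*x/5
  f_x(t,x)  = 3*t^4/5
  f_xx(t,x) = 0
Assemble drift = f_t + (1/2) f_xx = 12*t^3*x/5 and diffusion = f_x = 3*t^4/5. Substituting x = B_t:
  d(3*B_t*t^4/5) = (12*B_t*t^3/5) dt + (3*t^4/5) dB_t.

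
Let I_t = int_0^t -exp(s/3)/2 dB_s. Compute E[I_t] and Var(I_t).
E[I_t] = 0; Var(I_t) = 3*exp(2*t/3)/8 - 3/8

The Itô integral of a deterministic integrand f(s) has mean 0 because each increment f(s) * (B_{s+ds} - B_s) has mean 0. By the Itô isometry:
  Var( int_0^t f(s) dB_s ) = E[ (int_0^t f(s) dB_s)^2 ] = int_0^t f(s)^2 ds.
Here f(s) = -exp(s/3)/2, so f(s)^2 = exp(2*s/3)/4. Integrate:
  int_0^t (exp(2*s/3)/4) ds = 3*exp(2*t/3)/8 - 3/8.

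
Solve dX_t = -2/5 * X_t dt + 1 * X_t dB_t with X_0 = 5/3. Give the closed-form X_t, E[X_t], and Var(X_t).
X_t = 5/3 * exp((-9/10) t + (1) B_t); E[X_t] = 5*exp(-2*t/5)/3; Var(X_t) = (25*exp(t) - 25)*exp(-4*t/5)/9

For GBM dX = mu X dt + sigma X dB with X_0 = x_0, apply Itô to Y = log X: dY = (mu - sigma^2/2) dt + sigma dB, so Y_t = log(x_0) + (mu - sigma^2/2) t + sigma B_t and hence X_t = x_0 * exp((mu - sigma^2/2) t + sigma B_t).
With mu = -2/5, sigma = 1, x_0 = 5/3, this gives:
  X_t = 5/3 * exp((-9/10) * t + (1) * B_t).
Since sigma*B_t ~ Normal(0, sigma^2 t), E[exp(sigma*B_t)] = exp(sigma^2 t / 2); so E[X_t] = x_0 * exp((mu - sigma^2/2) t) * exp(sigma^2 t / 2) = x_0 * exp(mu t) = 5*exp(-2*t/5)/3.
Var(X_t) = E[X_t^2] - (E[X_t])^2 = x_0^2 * exp(2 mu t) * (exp(sigma^2 t) - 1) = (25*exp(t) - 25)*exp(-4*t/5)/9.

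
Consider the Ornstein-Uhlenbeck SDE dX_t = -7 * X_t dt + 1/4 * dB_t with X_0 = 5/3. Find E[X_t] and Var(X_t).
E[X_t] = 5*exp(-7*t)/3; Var(X_t) = 1/224 - exp(-14*t)/224

The OU SDE dX = -theta X dt + sigma dB admits the integrating factor exp(theta t): d(exp(theta t) X_t) = sigma exp(theta t) dB_t. Integrating from 0 to t:
  X_t = x_0 * exp(-theta t) + sigma * int_0^t exp(-theta (t-s)) dB_s.
The Itô integral has mean 0 and (by the Itô isometry) variance sigma^2 * int_0^t exp(-2 theta (t - s)) ds = sigma^2 * (1 - exp(-2 theta t)) / (2 theta).
With theta = 7, sigma = 1/4, x_0 = 5/3:
  E[X_t] = 5/3 * exp(-7 t) = 5*exp(-7*t)/3
  Var(X_t) = (1/4)^2 * (1 - exp(-2*7 t)) / (2 * 7) = 1/224 - exp(-14*t)/224.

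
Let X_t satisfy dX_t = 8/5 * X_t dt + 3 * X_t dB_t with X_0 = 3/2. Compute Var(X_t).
Var(X_t) = 9*(exp(9*t) - 1)*exp(16*t/5)/4

For GBM dX = mu X dt + sigma X dB with X_0 = x_0, apply Itô to Y = log X: dY = (mu - sigma^2/2) dt + sigma dB, so Y_t = log(x_0) + (mu - sigma^2/2) t + sigma B_t and hence X_t = x_0 * exp((mu - sigma^2/2) t + sigma B_t).
With mu = 8/5, sigma = 3, x_0 = 3/2, this gives:
  X_t = 3/2 * exp((-29/10) * t + (3) * B_t).
Since sigma*B_t ~ Normal(0, sigma^2 t), E[exp(sigma*B_t)] = exp(sigma^2 t / 2); so E[X_t] = x_0 * exp((mu - sigma^2/2) t) * exp(sigma^2 t / 2) = x_0 * exp(mu t) = 3*exp(8*t/5)/2.
Var(X_t) = E[X_t^2] - (E[X_t])^2 = x_0^2 * exp(2 mu t) * (exp(sigma^2 t) - 1) = 9*(exp(9*t) - 1)*exp(16*t/5)/4.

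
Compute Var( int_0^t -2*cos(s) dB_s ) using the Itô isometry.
Var = 2*t + sin(2*t)

The Itô integral of a deterministic integrand f(s) has mean 0 because each increment f(s) * (B_{s+ds} - B_s) has mean 0. By the Itô isometry:
  Var( int_0^t f(s) dB_s ) = E[ (int_0^t f(s) dB_s)^2 ] = int_0^t f(s)^2 ds.
Here f(s) = -2*cos(s), so f(s)^2 = 4*cos(s)^2. Integrate:
  int_0^t (4*cos(s)^2) ds = 2*t + sin(2*t).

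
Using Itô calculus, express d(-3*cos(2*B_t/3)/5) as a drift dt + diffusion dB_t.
d(-3*cos(2*B_t/3)/5) = (2*cos(2*B_t/3)/15) dt + (2*sin(2*B_t/3)/5) dB_t

Itô's formula for f(B_t) gives d f(B_t) = f'(B_t) dB_t + (1/2) f''(B_t) dt. Compute derivatives of f(x) = -3*cos(2*x/3)/5:
  f'(x)  = 2*sin(2*x/3)/5
  f''(x) = 4*cos(2*x/3)/15
Substitute x = B_t and multiply the f'' term by 1/2:
  drift     = (1/2) * (4*cos(2*x/3)/15) evaluated at B_t = 2*cos(2*B_t/3)/15
  diffusion = (2*sin(2*x/3)/5) evaluated at B_t = 2*sin(2*B_t/3)/5
Therefore d(-3*cos(2*B_t/3)/5) = (2*cos(2*B_t/3)/15) dt + (2*sin(2*B_t/3)/5) dB_t.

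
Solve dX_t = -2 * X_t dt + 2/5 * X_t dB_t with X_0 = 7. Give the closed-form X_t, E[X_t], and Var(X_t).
X_t = 7 * exp((-52/25) t + (2/5) B_t); E[X_t] = 7*exp(-2*t); Var(X_t) = (49*exp(4*t/25) - 49)*exp(-4*t)

For GBM dX = mu X dt + sigma X dB with X_0 = x_0, apply Itô to Y = log X: dY = (mu - sigma^2/2) dt + sigma dB, so Y_t = log(x_0) + (mu - sigma^2/2) t + sigma B_t and hence X_t = x_0 * exp((mu - sigma^2/2) t + sigma B_t).
With mu = -2, sigma = 2/5, x_0 = 7, this gives:
  X_t = 7 * exp((-52/25) * t + (2/5) * B_t).
Since sigma*B_t ~ Normal(0, sigma^2 t), E[exp(sigma*B_t)] = exp(sigma^2 t / 2); so E[X_t] = x_0 * exp((mu - sigma^2/2) t) * exp(sigma^2 t / 2) = x_0 * exp(mu t) = 7*exp(-2*t).
Var(X_t) = E[X_t^2] - (E[X_t])^2 = x_0^2 * exp(2 mu t) * (exp(sigma^2 t) - 1) = (49*exp(4*t/25) - 49)*exp(-4*t).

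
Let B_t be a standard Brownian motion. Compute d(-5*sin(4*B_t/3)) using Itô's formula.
d(-5*sin(4*B_t/3)) = (40*sin(4*B_t/3)/9) dt + (-20*cos(4*B_t/3)/3) dB_t

Itô's formula for f(B_t) gives d f(B_t) = f'(B_t) dB_t + (1/2) f''(B_t) dt. Compute derivatives of f(x) = -5*sin(4*x/3):
  f'(x)  = -20*cos(4*x/3)/3
  f''(x) = 80*sin(4*x/3)/9
Substitute x = B_t and multiply the f'' term by 1/2:
  drift     = (1/2) * (80*sin(4*x/3)/9) evaluated at B_t = 40*sin(4*B_t/3)/9
  diffusion = (-20*cos(4*x/3)/3) evaluated at B_t = -20*cos(4*B_t/3)/3
Therefore d(-5*sin(4*B_t/3)) = (40*sin(4*B_t/3)/9) dt + (-20*cos(4*B_t/3)/3) dB_t.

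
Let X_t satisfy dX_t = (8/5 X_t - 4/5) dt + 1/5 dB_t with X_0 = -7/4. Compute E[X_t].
E[X_t] = 1/2 - 9*exp(8*t/5)/4

Taking expectations and using E[dB_t] = 0, the mean m(t) = E[X_t] satisfies the ODE m'(t) = a m(t) + b with m(0) = x_0. With a = 8/5, b = -4/5, x_0 = -7/4, the solution is
  m(t) = x_0 * exp(a t) + (b/a) * (exp(a t) - 1)
       = (-7/4) * exp((8/5) t) + ((-4/5)/(8/5)) * (exp((8/5) t) - 1)
       = 1/2 - 9*exp(8*t/5)/4.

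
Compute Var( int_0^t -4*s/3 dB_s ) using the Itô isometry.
Var = 16*t^3/27

The Itô integral of a deterministic integrand f(s) has mean 0 because each increment f(s) * (B_{s+ds} - B_s) has mean 0. By the Itô isometry:
  Var( int_0^t f(s) dB_s ) = E[ (int_0^t f(s) dB_s)^2 ] = int_0^t f(s)^2 ds.
Here f(s) = -4*s/3, so f(s)^2 = 16*s^2/9. Integrate:
  int_0^t (16*s^2/9) ds = 16*t^3/27.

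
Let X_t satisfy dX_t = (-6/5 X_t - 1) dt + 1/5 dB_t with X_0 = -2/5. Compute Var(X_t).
Var(X_t) = 1/60 - exp(-12*t/5)/60

The variance V(t) = Var(X_t) satisfies V'(t) = 2 a V(t) + c^2 with V(0) = 0 (drift coefficient is linear in X, diffusion is constant). With a = -6/5, c = 1/5, the solution is
  V(t) = (c^2 / (2 a)) * (exp(2 a t) - 1)
       = ((1/5)^2 / (2*(-6/5))) * (exp((-12/5) t) - 1)
       = 1/60 - exp(-12*t/5)/60.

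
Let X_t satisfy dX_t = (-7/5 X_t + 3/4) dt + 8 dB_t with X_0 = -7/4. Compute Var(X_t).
Var(X_t) = 160/7 - 160*exp(-14*t/5)/7

The variance V(t) = Var(X_t) satisfies V'(t) = 2 a V(t) + c^2 with V(0) = 0 (drift coefficient is linear in X, diffusion is constant). With a = -7/5, c = 8, the solution is
  V(t) = (c^2 / (2 a)) * (exp(2 a t) - 1)
       = (8^2 / (2*(-7/5))) * (exp((-14/5) t) - 1)
       = 160/7 - 160*exp(-14*t/5)/7.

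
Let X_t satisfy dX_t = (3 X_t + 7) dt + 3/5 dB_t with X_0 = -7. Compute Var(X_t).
Var(X_t) = 3*exp(6*t)/50 - 3/50

The variance V(t) = Var(X_t) satisfies V'(t) = 2 a V(t) + c^2 with V(0) = 0 (drift coefficient is linear in X, diffusion is constant). With a = 3, c = 3/5, the solution is
  V(t) = (c^2 / (2 a)) * (exp(2 a t) - 1)
       = ((3/5)^2 / (2*3)) * (exp(6 t) - 1)
       = 3*exp(6*t)/50 - 3/50.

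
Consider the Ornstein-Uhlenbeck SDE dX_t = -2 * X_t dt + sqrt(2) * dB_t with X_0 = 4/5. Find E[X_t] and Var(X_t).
E[X_t] = 4*exp(-2*t)/5; Var(X_t) = 1/2 - exp(-4*t)/2

The OU SDE dX = -theta X dt + sigma dB admits the integrating factor exp(theta t): d(exp(theta t) X_t) = sigma exp(theta t) dB_t. Integrating from 0 to t:
  X_t = x_0 * exp(-theta t) + sigma * int_0^t exp(-theta (t-s)) dB_s.
The Itô integral has mean 0 and (by the Itô isometry) variance sigma^2 * int_0^t exp(-2 theta (t - s)) ds = sigma^2 * (1 - exp(-2 theta t)) / (2 theta).
With theta = 2, sigma = sqrt(2), x_0 = 4/5:
  E[X_t] = 4/5 * exp(-2 t) = 4*exp(-2*t)/5
  Var(X_t) = (sqrt(2))^2 * (1 - exp(-2*2 t)) / (2 * 2) = 1/2 - exp(-4*t)/2.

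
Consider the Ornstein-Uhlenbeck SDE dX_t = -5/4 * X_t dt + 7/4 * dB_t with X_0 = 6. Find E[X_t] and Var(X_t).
E[X_t] = 6*exp(-5*t/4); Var(X_t) = 49/40 - 49*exp(-5*t/2)/40

The OU SDE dX = -theta X dt + sigma dB admits the integrating factor exp(theta t): d(exp(theta t) X_t) = sigma exp(theta t) dB_t. Integrating from 0 to t:
  X_t = x_0 * exp(-theta t) + sigma * int_0^t exp(-theta (t-s)) dB_s.
The Itô integral has mean 0 and (by the Itô isometry) variance sigma^2 * int_0^t exp(-2 theta (t - s)) ds = sigma^2 * (1 - exp(-2 theta t)) / (2 theta).
With theta = 5/4, sigma = 7/4, x_0 = 6:
  E[X_t] = 6 * exp(-5/4 t) = 6*exp(-5*t/4)
  Var(X_t) = (7/4)^2 * (1 - exp(-2*5/4 t)) / (2 * 5/4) = 49/40 - 49*exp(-5*t/2)/40.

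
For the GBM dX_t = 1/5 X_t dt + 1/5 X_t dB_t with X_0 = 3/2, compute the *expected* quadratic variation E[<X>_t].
E[<X>_t] = 9*exp(11*t/25)/44 - 9/44

<X>_t = int_0^t ((1/5) * X_s)^2 ds. Taking expectation inside the integral: E[<X>_t] = (1/5)^2 * int_0^t E[X_s^2] ds. For GBM, E[X_s^2] = x_0^2 * exp((2 mu + sigma^2) s). Integrating:
  E[<X>_t] = (1/5)^2 * (3/2)^2 * (exp((2*(1/5) + (1/5)^2) t) - 1) / (2*(1/5) + (1/5)^2)
           = (1/5)^2 * (3/2)^2 * (exp((11/25) t) - 1) / (11/25) = 9*exp(11*t/25)/44 - 9/44.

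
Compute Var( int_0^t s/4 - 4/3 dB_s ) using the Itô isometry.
Var = t*(3*t^2 - 48*t + 256)/144

The Itô integral of a deterministic integrand f(s) has mean 0 because each increment f(s) * (B_{s+ds} - B_s) has mean 0. By the Itô isometry:
  Var( int_0^t f(s) dB_s ) = E[ (int_0^t f(s) dB_s)^2 ] = int_0^t f(s)^2 ds.
Here f(s) = s/4 - 4/3, so f(s)^2 = (3*s - 16)^2/144. Integrate:
  int_0^t ((3*s - 16)^2/144) ds = t*(3*t^2 - 48*t + 256)/144.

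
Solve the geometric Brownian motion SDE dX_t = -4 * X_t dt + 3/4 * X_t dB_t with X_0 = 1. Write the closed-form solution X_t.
X_t = 1 * exp((-137/32) * t + (3/4) * B_t)

For GBM dX = mu X dt + sigma X dB with X_0 = x_0, apply Itô to Y = log X: dY = (mu - sigma^2/2) dt + sigma dB, so Y_t = log(x_0) + (mu - sigma^2/2) t + sigma B_t and hence X_t = x_0 * exp((mu - sigma^2/2) t + sigma B_t).
With mu = -4, sigma = 3/4, x_0 = 1, this gives:
  X_t = 1 * exp((-137/32) * t + (3/4) * B_t).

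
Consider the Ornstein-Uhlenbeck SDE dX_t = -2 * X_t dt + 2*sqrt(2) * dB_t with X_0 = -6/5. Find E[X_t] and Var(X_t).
E[X_t] = -6*exp(-2*t)/5; Var(X_t) = 2 - 2*exp(-4*t)

The OU SDE dX = -theta X dt + sigma dB admits the integrating factor exp(theta t): d(exp(theta t) X_t) = sigma exp(theta t) dB_t. Integrating from 0 to t:
  X_t = x_0 * exp(-theta t) + sigma * int_0^t exp(-theta (t-s)) dB_s.
The Itô integral has mean 0 and (by the Itô isometry) variance sigma^2 * int_0^t exp(-2 theta (t - s)) ds = sigma^2 * (1 - exp(-2 theta t)) / (2 theta).
With theta = 2, sigma = 2*sqrt(2), x_0 = -6/5:
  E[X_t] = -6/5 * exp(-2 t) = -6*exp(-2*t)/5
  Var(X_t) = (2*sqrt(2))^2 * (1 - exp(-2*2 t)) / (2 * 2) = 2 - 2*exp(-4*t).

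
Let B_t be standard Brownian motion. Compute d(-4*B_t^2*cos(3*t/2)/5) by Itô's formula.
d(-4*B_t^2*cos(3*t/2)/5) = (6*B_t^2*sin(3*t/2)/5 - 4*cos(3*t/2)/5) dt + (-8*B_t*cos(3*t/2)/5) dB_t

Itô's formula for f(t, x): d f(t, B_t) = (f_t + (1/2) f_xx) dt + f_x dB_t. Compute partials of f(t, x) = -4*x^2*cos(3*t/2)/5:
  f_t(t,x)  = 6*x^2*sin(3*t/2)/5
  f_x(t,x)  = -8*x*cos(3*t/2)/5
  f_xx(t,x) = -8*cos(3*t/2)/5
Assemble drift = f_t + (1/2) f_xx = 6*x^2*sin(3*t/2)/5 - 4*cos(3*t/2)/5 and diffusion = f_x = -8*x*cos(3*t/2)/5. Substituting x = B_t:
  d(-4*B_t^2*cos(3*t/2)/5) = (6*B_t^2*sin(3*t/2)/5 - 4*cos(3*t/2)/5) dt + (-8*B_t*cos(3*t/2)/5) dB_t.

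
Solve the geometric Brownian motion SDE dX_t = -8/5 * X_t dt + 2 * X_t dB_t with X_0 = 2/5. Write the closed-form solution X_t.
X_t = 2/5 * exp((-18/5) * t + (2) * B_t)

For GBM dX = mu X dt + sigma X dB with X_0 = x_0, apply Itô to Y = log X: dY = (mu - sigma^2/2) dt + sigma dB, so Y_t = log(x_0) + (mu - sigma^2/2) t + sigma B_t and hence X_t = x_0 * exp((mu - sigma^2/2) t + sigma B_t).
With mu = -8/5, sigma = 2, x_0 = 2/5, this gives:
  X_t = 2/5 * exp((-18/5) * t + (2) * B_t).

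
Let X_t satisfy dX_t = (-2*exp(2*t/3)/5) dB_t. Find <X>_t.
<X>_t = 3*exp(4*t/3)/25 - 3/25

For an Itô process dX_t = a(t) dt + b(t) dB_t, the quadratic variation is <X>_t = int_0^t b(s)^2 ds (the drift term does not contribute). Here b(s) = -2*exp(2*s/3)/5, so
  b(s)^2 = 4*exp(4*s/3)/25.
Integrating from 0 to t:
  <X>_t = int_0^t (4*exp(4*s/3)/25) ds = 3*exp(4*t/3)/25 - 3/25.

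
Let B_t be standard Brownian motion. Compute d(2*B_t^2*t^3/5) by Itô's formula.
d(2*B_t^2*t^3/5) = (2*t^2*(3*B_t^2 + t)/5) dt + (4*B_t*t^3/5) dB_t

Itô's formula for f(t, x): d f(t, B_t) = (f_t + (1/2) f_xx) dt + f_x dB_t. Compute partials of f(t, x) = 2*t^3*x^2/5:
  f_t(t,x)  = 6*t^2*x^2/5
  f_x(t,x)  = 4*t^3*x/5
  f_xx(t,x) = 4*t^3/5
Assemble drift = f_t + (1/2) f_xx = 2*t^2*(t + 3*x^2)/5 and diffusion = f_x = 4*t^3*x/5. Substituting x = B_t:
  d(2*B_t^2*t^3/5) = (2*t^2*(3*B_t^2 + t)/5) dt + (4*B_t*t^3/5) dB_t.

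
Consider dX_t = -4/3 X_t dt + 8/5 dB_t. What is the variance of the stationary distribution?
lim Var(X_t) = 24/25

The OU SDE dX = -theta X dt + sigma dB admits the integrating factor exp(theta t): d(exp(theta t) X_t) = sigma exp(theta t) dB_t. Integrating from 0 to t gives X_t = x_0 * exp(-theta t) + sigma * int_0^t exp(-theta (t-s)) dB_s for any initial x_0. The Itô integral has variance (by the Itô isometry) sigma^2 * int_0^t exp(-2 theta (t - s)) ds = sigma^2 * (1 - exp(-2 theta t)) / (2 theta), independent of x_0.
With theta = 4/3, sigma = 8/5:
  Var(X_t) = (8/5)^2 * (1 - exp(-2*4/3 t)) / (2 * 4/3) = 24/25 - 24*exp(-8*t/3)/25.
As t -> infinity, exp(-2*4/3 t) -> 0, so the stationary variance is sigma^2 / (2 theta) = 24/25.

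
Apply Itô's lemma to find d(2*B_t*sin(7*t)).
d(2*B_t*sin(7*t)) = (14*B_t*cos(7*t)) dt + (2*sin(7*t)) dB_t

Itô's formula for f(t, x): d f(t, B_t) = (f_t + (1/2) f_xx) dt + f_x dB_t. Compute partials of f(t, x) = 2*x*sin(7*t):
  f_t(t,x)  = 14*x*cos(7*t)
  f_x(t,x)  = 2*sin(7*t)
  f_xx(t,x) = 0
Assemble drift = f_t + (1/2) f_xx = 14*x*cos(7*t) and diffusion = f_x = 2*sin(7*t). Substituting x = B_t:
  d(2*B_t*sin(7*t)) = (14*B_t*cos(7*t)) dt + (2*sin(7*t)) dB_t.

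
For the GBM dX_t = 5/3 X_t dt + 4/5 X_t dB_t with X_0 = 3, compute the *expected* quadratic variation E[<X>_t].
E[<X>_t] = 216*exp(298*t/75)/149 - 216/149

<X>_t = int_0^t ((4/5) * X_s)^2 ds. Taking expectation inside the integral: E[<X>_t] = (4/5)^2 * int_0^t E[X_s^2] ds. For GBM, E[X_s^2] = x_0^2 * exp((2 mu + sigma^2) s). Integrating:
  E[<X>_t] = (4/5)^2 * 3^2 * (exp((2*(5/3) + (4/5)^2) t) - 1) / (2*(5/3) + (4/5)^2)
           = (4/5)^2 * 3^2 * (exp((298/75) t) - 1) / (298/75) = 216*exp(298*t/75)/149 - 216/149.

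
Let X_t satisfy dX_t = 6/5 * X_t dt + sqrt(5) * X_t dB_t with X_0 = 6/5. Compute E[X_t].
E[X_t] = 6*exp(6*t/5)/5

For GBM dX = mu X dt + sigma X dB with X_0 = x_0, apply Itô to Y = log X: dY = (mu - sigma^2/2) dt + sigma dB, so Y_t = log(x_0) + (mu - sigma^2/2) t + sigma B_t and hence X_t = x_0 * exp((mu - sigma^2/2) t + sigma B_t).
With mu = 6/5, sigma = sqrt(5), x_0 = 6/5, this gives:
  X_t = 6/5 * exp((-13/10) * t + (sqrt(5)) * B_t).
Since sigma*B_t ~ Normal(0, sigma^2 t), E[exp(sigma*B_t)] = exp(sigma^2 t / 2); so E[X_t] = x_0 * exp((mu - sigma^2/2) t) * exp(sigma^2 t / 2) = x_0 * exp(mu t) = 6*exp(6*t/5)/5.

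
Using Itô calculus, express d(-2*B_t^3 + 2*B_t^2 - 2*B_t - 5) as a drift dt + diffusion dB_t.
d(-2*B_t^3 + 2*B_t^2 - 2*B_t - 5) = (2 - 6*B_t) dt + (-6*B_t^2 + 4*B_t - 2) dB_t

Itô's formula for f(B_t) gives d f(B_t) = f'(B_t) dB_t + (1/2) f''(B_t) dt. Compute derivatives of f(x) = -2*x^3 + 2*x^2 - 2*x - 5:
  f'(x)  = -6*x^2 + 4*x - 2
  f''(x) = 4 - 12*x
Substitute x = B_t and multiply the f'' term by 1/2:
  drift     = (1/2) * (4 - 12*x) evaluated at B_t = 2 - 6*B_t
  diffusion = (-6*x^2 + 4*x - 2) evaluated at B_t = -6*B_t^2 + 4*B_t - 2
Therefore d(-2*B_t^3 + 2*B_t^2 - 2*B_t - 5) = (2 - 6*B_t) dt + (-6*B_t^2 + 4*B_t - 2) dB_t.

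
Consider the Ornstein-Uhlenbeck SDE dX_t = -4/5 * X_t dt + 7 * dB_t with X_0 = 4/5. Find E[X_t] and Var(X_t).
E[X_t] = 4*exp(-4*t/5)/5; Var(X_t) = 245/8 - 245*exp(-8*t/5)/8

The OU SDE dX = -theta X dt + sigma dB admits the integrating factor exp(theta t): d(exp(theta t) X_t) = sigma exp(theta t) dB_t. Integrating from 0 to t:
  X_t = x_0 * exp(-theta t) + sigma * int_0^t exp(-theta (t-s)) dB_s.
The Itô integral has mean 0 and (by the Itô isometry) variance sigma^2 * int_0^t exp(-2 theta (t - s)) ds = sigma^2 * (1 - exp(-2 theta t)) / (2 theta).
With theta = 4/5, sigma = 7, x_0 = 4/5:
  E[X_t] = 4/5 * exp(-4/5 t) = 4*exp(-4*t/5)/5
  Var(X_t) = (7)^2 * (1 - exp(-2*4/5 t)) / (2 * 4/5) = 245/8 - 245*exp(-8*t/5)/8.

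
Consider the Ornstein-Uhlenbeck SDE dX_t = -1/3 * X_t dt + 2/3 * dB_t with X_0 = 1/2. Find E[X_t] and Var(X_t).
E[X_t] = exp(-t/3)/2; Var(X_t) = 2/3 - 2*exp(-2*t/3)/3

The OU SDE dX = -theta X dt + sigma dB admits the integrating factor exp(theta t): d(exp(theta t) X_t) = sigma exp(theta t) dB_t. Integrating from 0 to t:
  X_t = x_0 * exp(-theta t) + sigma * int_0^t exp(-theta (t-s)) dB_s.
The Itô integral has mean 0 and (by the Itô isometry) variance sigma^2 * int_0^t exp(-2 theta (t - s)) ds = sigma^2 * (1 - exp(-2 theta t)) / (2 theta).
With theta = 1/3, sigma = 2/3, x_0 = 1/2:
  E[X_t] = 1/2 * exp(-1/3 t) = exp(-t/3)/2
  Var(X_t) = (2/3)^2 * (1 - exp(-2*1/3 t)) / (2 * 1/3) = 2/3 - 2*exp(-2*t/3)/3.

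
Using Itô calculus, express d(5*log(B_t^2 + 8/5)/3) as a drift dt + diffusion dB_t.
d(5*log(B_t^2 + 8/5)/3) = (25*(8 - 5*B_t^2)/(3*(5*B_t^2 + 8)^2)) dt + (50*B_t/(3*(5*B_t^2 + 8))) dB_t

Itô's formula for f(B_t) gives d f(B_t) = f'(B_t) dB_t + (1/2) f''(B_t) dt. Compute derivatives of f(x) = 5*log(x^2 + 8/5)/3:
  f'(x)  = 50*x/(3*(5*x^2 + 8))
  f''(x) = 50*(8 - 5*x^2)/(3*(5*x^2 + 8)^2)
Substitute x = B_t and multiply the f'' term by 1/2:
  drift     = (1/2) * (50*(8 - 5*x^2)/(3*(5*x^2 + 8)^2)) evaluated at B_t = 25*(8 - 5*B_t^2)/(3*(5*B_t^2 + 8)^2)
  diffusion = (50*x/(3*(5*x^2 + 8))) evaluated at B_t = 50*B_t/(3*(5*B_t^2 + 8))
Therefore d(5*log(B_t^2 + 8/5)/3) = (25*(8 - 5*B_t^2)/(3*(5*B_t^2 + 8)^2)) dt + (50*B_t/(3*(5*B_t^2 + 8))) dB_t.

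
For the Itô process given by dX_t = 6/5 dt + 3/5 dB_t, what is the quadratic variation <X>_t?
<X>_t = 9*t/25

For an Itô process dX_t = a(t) dt + b(t) dB_t, the quadratic variation is <X>_t = int_0^t b(s)^2 ds (the drift term does not contribute). Here b(s) = 3/5, so
  b(s)^2 = 9/25.
Integrating from 0 to t:
  <X>_t = int_0^t (9/25) ds = 9*t/25.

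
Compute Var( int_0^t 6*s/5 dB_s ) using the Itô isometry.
Var = 12*t^3/25

The Itô integral of a deterministic integrand f(s) has mean 0 because each increment f(s) * (B_{s+ds} - B_s) has mean 0. By the Itô isometry:
  Var( int_0^t f(s) dB_s ) = E[ (int_0^t f(s) dB_s)^2 ] = int_0^t f(s)^2 ds.
Here f(s) = 6*s/5, so f(s)^2 = 36*s^2/25. Integrate:
  int_0^t (36*s^2/25) ds = 12*t^3/25.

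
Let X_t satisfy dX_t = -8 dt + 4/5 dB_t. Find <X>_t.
<X>_t = 16*t/25

For an Itô process dX_t = a(t) dt + b(t) dB_t, the quadratic variation is <X>_t = int_0^t b(s)^2 ds (the drift term does not contribute). Here b(s) = 4/5, so
  b(s)^2 = 16/25.
Integrating from 0 to t:
  <X>_t = int_0^t (16/25) ds = 16*t/25.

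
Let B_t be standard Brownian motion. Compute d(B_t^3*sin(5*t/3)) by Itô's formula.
d(B_t^3*sin(5*t/3)) = (B_t*(5*B_t^2*cos(5*t/3) + 9*sin(5*t/3))/3) dt + (3*B_t^2*sin(5*t/3)) dB_t

Itô's formula for f(t, x): d f(t, B_t) = (f_t + (1/2) f_xx) dt + f_x dB_t. Compute partials of f(t, x) = x^3*sin(5*t/3):
  f_t(t,x)  = 5*x^3*cos(5*t/3)/3
  f_x(t,x)  = 3*x^2*sin(5*t/3)
  f_xx(t,x) = 6*x*sin(5*t/3)
Assemble drift = f_t + (1/2) f_xx = x*(5*x^2*cos(5*t/3) + 9*sin(5*t/3))/3 and diffusion = f_x = 3*x^2*sin(5*t/3). Substituting x = B_t:
  d(B_t^3*sin(5*t/3)) = (B_t*(5*B_t^2*cos(5*t/3) + 9*sin(5*t/3))/3) dt + (3*B_t^2*sin(5*t/3)) dB_t.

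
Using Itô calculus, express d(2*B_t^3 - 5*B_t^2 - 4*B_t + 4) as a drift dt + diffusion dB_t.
d(2*B_t^3 - 5*B_t^2 - 4*B_t + 4) = (6*B_t - 5) dt + (6*B_t^2 - 10*B_t - 4) dB_t

Itô's formula for f(B_t) gives d f(B_t) = f'(B_t) dB_t + (1/2) f''(B_t) dt. Compute derivatives of f(x) = 2*x^3 - 5*x^2 - 4*x + 4:
  f'(x)  = 6*x^2 - 10*x - 4
  f''(x) = 12*x - 10
Substitute x = B_t and multiply the f'' term by 1/2:
  drift     = (1/2) * (12*x - 10) evaluated at B_t = 6*B_t - 5
  diffusion = (6*x^2 - 10*x - 4) evaluated at B_t = 6*B_t^2 - 10*B_t - 4
Therefore d(2*B_t^3 - 5*B_t^2 - 4*B_t + 4) = (6*B_t - 5) dt + (6*B_t^2 - 10*B_t - 4) dB_t.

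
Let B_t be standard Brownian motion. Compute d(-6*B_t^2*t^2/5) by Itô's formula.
d(-6*B_t^2*t^2/5) = (6*t*(-2*B_t^2 - t)/5) dt + (-12*B_t*t^2/5) dB_t

Itô's formula for f(t, x): d f(t, B_t) = (f_t + (1/2) f_xx) dt + f_x dB_t. Compute partials of f(t, x) = -6*t^2*x^2/5:
  f_t(t,x)  = -12*t*x^2/5
  f_x(t,x)  = -12*t^2*x/5
  f_xx(t,x) = -12*t^2/5
Assemble drift = f_t + (1/2) f_xx = 6*t*(-t - 2*x^2)/5 and diffusion = f_x = -12*t^2*x/5. Substituting x = B_t:
  d(-6*B_t^2*t^2/5) = (6*t*(-2*B_t^2 - t)/5) dt + (-12*B_t*t^2/5) dB_t.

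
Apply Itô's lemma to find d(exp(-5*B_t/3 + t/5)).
d(exp(-5*B_t/3 + t/5)) = (143*exp(-5*B_t/3 + t/5)/90) dt + (-5*exp(-5*B_t/3 + t/5)/3) dB_t

Itô's formula for f(t, x): d f(t, B_t) = (f_t + (1/2) f_xx) dt + f_x dB_t. Compute partials of f(t, x) = exp(t/5 - 5*x/3):
  f_t(t,x)  = exp(t/5 - 5*x/3)/5
  f_x(t,x)  = -5*exp(t/5 - 5*x/3)/3
  f_xx(t,x) = 25*exp(t/5 - 5*x/3)/9
Assemble drift = f_t + (1/2) f_xx = 143*exp(t/5 - 5*x/3)/90 and diffusion = f_x = -5*exp(t/5 - 5*x/3)/3. Substituting x = B_t:
  d(exp(-5*B_t/3 + t/5)) = (143*exp(-5*B_t/3 + t/5)/90) dt + (-5*exp(-5*B_t/3 + t/5)/3) dB_t.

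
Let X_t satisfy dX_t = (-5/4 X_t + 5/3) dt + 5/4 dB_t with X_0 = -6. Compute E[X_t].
E[X_t] = 4/3 - 22*exp(-5*t/4)/3

Taking expectations and using E[dB_t] = 0, the mean m(t) = E[X_t] satisfies the ODE m'(t) = a m(t) + b with m(0) = x_0. With a = -5/4, b = 5/3, x_0 = -6, the solution is
  m(t) = x_0 * exp(a t) + (b/a) * (exp(a t) - 1)
       = (-6) * exp((-5/4) t) + ((5/3)/(-5/4)) * (exp((-5/4) t) - 1)
       = 4/3 - 22*exp(-5*t/4)/3.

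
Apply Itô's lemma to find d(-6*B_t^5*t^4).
d(-6*B_t^5*t^4) = (B_t^3*t^3*(-24*B_t^2 - 60*t)) dt + (-30*B_t^4*t^4) dB_t

Itô's formula for f(t, x): d f(t, B_t) = (f_t + (1/2) f_xx) dt + f_x dB_t. Compute partials of f(t, x) = -6*t^4*x^5:
  f_t(t,x)  = -24*t^3*x^5
  f_x(t,x)  = -30*t^4*x^4
  f_xx(t,x) = -120*t^4*x^3
Assemble drift = f_t + (1/2) f_xx = t^3*x^3*(-60*t - 24*x^2) and diffusion = f_x = -30*t^4*x^4. Substituting x = B_t:
  d(-6*B_t^5*t^4) = (B_t^3*t^3*(-24*B_t^2 - 60*t)) dt + (-30*B_t^4*t^4) dB_t.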